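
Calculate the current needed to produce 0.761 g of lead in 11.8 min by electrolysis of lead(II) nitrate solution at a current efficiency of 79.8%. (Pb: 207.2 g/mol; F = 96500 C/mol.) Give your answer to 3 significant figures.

n(Pb) = 0.761 / 207.2 = 0.003673 mol
Pb²⁺ + 2e⁻ → Pb, so n(e⁻) = 2 × 0.003673 = 0.007346 mol
Q = 0.007346 × 96500 / 0.798 = 888.3 C
I = Q / t = 888.3 / 708 s = 1.25 A

1.25 A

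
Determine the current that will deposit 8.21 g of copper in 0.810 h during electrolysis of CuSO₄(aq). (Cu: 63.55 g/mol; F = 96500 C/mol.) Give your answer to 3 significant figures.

8.55 A

n(Cu) = 8.21 / 63.55 = 0.1292 mol
Cu²⁺ + 2e⁻ → Cu, so n(e⁻) = 2 × 0.1292 = 0.2584 mol
Q = 0.2584 × 96500 = 24940 C
I = Q / t = 24940 / 2916 s = 8.55 A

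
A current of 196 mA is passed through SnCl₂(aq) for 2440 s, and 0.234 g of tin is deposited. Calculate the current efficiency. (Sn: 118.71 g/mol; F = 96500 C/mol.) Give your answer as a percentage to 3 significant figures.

Q = 0.196 × 2440 = 478.2 C
n(e⁻) = 478.2 / 96500 = 0.004955 mol
Sn²⁺ + 2e⁻ → Sn, so theoretical n(Sn) = 0.002478 mol → 0.2942 g
Efficiency = 0.234 / 0.2942 = 0.7954 = 79.5%

79.5%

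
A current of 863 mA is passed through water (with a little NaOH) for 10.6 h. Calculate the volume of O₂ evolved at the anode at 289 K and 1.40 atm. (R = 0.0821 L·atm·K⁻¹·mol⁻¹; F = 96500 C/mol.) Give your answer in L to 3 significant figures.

1.45 L

Q = 0.863 A × 38160 s = 32930 C
n(e⁻) = Q/F = 32930/96500 = 0.3412 mol
2H₂O → O₂ + 4H⁺ + 4e⁻, so n(O₂) = 0.3412 / 4 = 0.08530 mol
V = nRT/P = 0.08530 × 0.0821 × 289 / 1.40 = 1.446 L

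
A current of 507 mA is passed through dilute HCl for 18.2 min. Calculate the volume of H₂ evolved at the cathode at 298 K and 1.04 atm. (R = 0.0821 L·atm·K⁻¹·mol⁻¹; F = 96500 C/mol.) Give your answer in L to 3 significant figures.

0.0675 L

Q = 0.507 A × 1092 s = 553.6 C
Moles of electrons = 553.6 / 96500 = 0.005737 mol
2H⁺ + 2e⁻ → H₂, so n(H₂) = 0.005737 / 2 = 0.002869 mol
V = nRT/P = 0.002869 × 0.0821 × 298 / 1.04 = 0.06749 L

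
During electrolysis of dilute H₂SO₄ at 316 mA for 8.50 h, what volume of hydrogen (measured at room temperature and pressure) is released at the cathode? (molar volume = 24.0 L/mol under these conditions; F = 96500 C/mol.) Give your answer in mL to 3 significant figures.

Q = 0.316 A × 30600 s = 9670 C
n(e⁻) = 9670 / 96500 = 0.1002 mol
2H⁺ + 2e⁻ → H₂, so n(H₂) = 0.1002 / 2 = 0.05010 mol
V = 0.05010 × 24.0 = 1.202 L
= 1200 mL

1200 mL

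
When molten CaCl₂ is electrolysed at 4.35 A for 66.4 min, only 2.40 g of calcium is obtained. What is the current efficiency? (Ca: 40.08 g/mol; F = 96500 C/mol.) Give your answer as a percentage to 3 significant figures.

Q = 4.35 × 3984 = 17330 C
n(e⁻) = 17330 / 96500 = 0.1796 mol
Ca²⁺ + 2e⁻ → Ca, so theoretical n(Ca) = 0.08980 mol → 3.599 g
Efficiency = 2.40 / 3.599 = 0.6669 = 66.7%

66.7%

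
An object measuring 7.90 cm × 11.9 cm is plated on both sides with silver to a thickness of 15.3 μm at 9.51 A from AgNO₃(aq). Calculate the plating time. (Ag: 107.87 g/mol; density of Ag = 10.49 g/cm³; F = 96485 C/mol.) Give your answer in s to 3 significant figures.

284 s

Plated area = 2 × 7.90 × 11.9 = 188.0 cm²
Volume = 188.0 × 15.3×10⁻⁴ cm = 0.2876 cm³
m(Ag) = 0.2876 × 10.49 = 3.017 g
n(Ag) = 3.017 / 107.87 = 0.02797 mol; n(e⁻) = 0.02797 mol
Q = 0.02797 × 96485 = 2699 C
t = 2699 / 9.51 = 283.8 s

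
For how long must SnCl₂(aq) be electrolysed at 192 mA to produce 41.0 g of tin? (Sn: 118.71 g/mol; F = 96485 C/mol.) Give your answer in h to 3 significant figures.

96.4 h

n(Sn) = 41.0 / 118.71 = 0.3454 mol
Sn²⁺ + 2e⁻ → Sn, so n(e⁻) = 2 × 0.3454 = 0.6908 mol
Q = 0.6908 × 96485 = 66650 C
t = Q / I = 66650 / 0.192 = 3.471×10^5 s = 96.4 h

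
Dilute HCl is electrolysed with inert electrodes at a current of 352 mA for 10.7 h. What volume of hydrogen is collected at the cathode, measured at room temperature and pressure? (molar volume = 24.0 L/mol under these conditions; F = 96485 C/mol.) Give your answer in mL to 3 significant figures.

1690 mL

Charge passed = 0.352 × 38520 = 13560 C
n(e⁻) = Q/F = 13560/96485 = 0.1405 mol
2H⁺ + 2e⁻ → H₂, so n(H₂) = 0.1405 / 2 = 0.07025 mol
V = 0.07025 × 24.0 = 1.686 L
= 1690 mL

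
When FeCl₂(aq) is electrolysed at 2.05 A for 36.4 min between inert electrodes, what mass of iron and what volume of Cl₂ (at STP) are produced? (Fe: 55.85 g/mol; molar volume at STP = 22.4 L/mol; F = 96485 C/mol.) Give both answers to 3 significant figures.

Q = 2.05 × 2184 = 4477 C; n(e⁻) = 4477 / 96485 = 0.04640 mol
Cathode: Fe²⁺ + 2e⁻ → Fe → n(Fe) = 0.04640/2 = 0.02320 mol → 1.30 g
Anode: 2Cl⁻ → Cl₂ + 2e⁻ → n(Cl₂) = 0.04640/2 = 0.02320 mol → 0.520 L

1.30 g Fe; 0.520 L Cl₂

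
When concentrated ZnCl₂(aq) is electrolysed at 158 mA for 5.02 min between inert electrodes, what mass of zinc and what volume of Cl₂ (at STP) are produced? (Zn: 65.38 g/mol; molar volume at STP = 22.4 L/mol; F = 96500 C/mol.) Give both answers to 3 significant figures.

Q = 0.158 × 301.2 = 47.59 C; n(e⁻) = 47.59 / 96500 = 4.932×10^-4 mol
Cathode: Zn²⁺ + 2e⁻ → Zn → n(Zn) = 4.932×10^-4/2 = 2.466×10^-4 mol → 0.0161 g
Anode: 2Cl⁻ → Cl₂ + 2e⁻ → n(Cl₂) = 4.932×10^-4/2 = 2.466×10^-4 mol → 0.00552 L

0.0161 g Zn; 0.00552 L Cl₂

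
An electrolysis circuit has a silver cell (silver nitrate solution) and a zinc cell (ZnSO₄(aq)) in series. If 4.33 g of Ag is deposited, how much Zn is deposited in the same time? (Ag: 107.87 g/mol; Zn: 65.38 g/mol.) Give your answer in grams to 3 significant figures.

1.31 g

n(Ag) = 4.33 / 107.87 = 0.04014 mol
Ag⁺ + e⁻ → Ag, so n(e⁻) = 0.04014 mol
Same current for the same time ⇒ same n(e⁻) = 0.04014 mol in both cells.
Zn²⁺ + 2e⁻ → Zn, so n(Zn) = 0.04014 / 2 = 0.02007 mol
m(Zn) = 0.02007 × 65.38 = 1.31 g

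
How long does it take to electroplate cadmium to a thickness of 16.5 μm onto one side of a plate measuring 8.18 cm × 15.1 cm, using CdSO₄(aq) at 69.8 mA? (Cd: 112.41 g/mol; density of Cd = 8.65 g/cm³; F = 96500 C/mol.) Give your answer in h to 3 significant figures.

Plated area = 8.18 × 15.1 = 123.5 cm²
Volume = 123.5 × 16.5×10⁻⁴ cm = 0.2038 cm³
m(Cd) = 0.2038 × 8.65 = 1.763 g
n(Cd) = 1.763 / 112.41 = 0.01568 mol; n(e⁻) = 2 × 0.01568 = 0.03136 mol
Q = 0.03136 × 96500 = 3026 C
t = 3026 / 0.0698 = 43350 s = 12.0 h

12.0 h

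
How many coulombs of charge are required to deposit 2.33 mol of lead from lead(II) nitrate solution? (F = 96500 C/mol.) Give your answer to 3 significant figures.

Pb²⁺ + 2e⁻ → Pb, so n(e⁻) = 2 × 2.33 = 4.660 mol
Q = 4.660 × 96500 = 4.497×10^5 C

4.50×10^5 C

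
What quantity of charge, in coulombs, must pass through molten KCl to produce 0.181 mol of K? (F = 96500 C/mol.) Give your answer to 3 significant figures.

17500 C

K⁺ + e⁻ → K, so n(e⁻) = 1 × 0.181 = 0.1810 mol
Q = 0.1810 × 96500 = 17470 C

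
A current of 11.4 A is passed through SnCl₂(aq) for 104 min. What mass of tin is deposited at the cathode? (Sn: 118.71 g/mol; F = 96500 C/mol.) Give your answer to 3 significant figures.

Charge passed = 11.4 × 6240 = 71140 C
n(e⁻) = Q/F = 71140/96500 = 0.7372 mol
Sn²⁺ + 2e⁻ → Sn, so n(Sn) = 0.7372 / 2 = 0.3686 mol
m = 0.3686 × 118.71 = 43.8 g

43.8 g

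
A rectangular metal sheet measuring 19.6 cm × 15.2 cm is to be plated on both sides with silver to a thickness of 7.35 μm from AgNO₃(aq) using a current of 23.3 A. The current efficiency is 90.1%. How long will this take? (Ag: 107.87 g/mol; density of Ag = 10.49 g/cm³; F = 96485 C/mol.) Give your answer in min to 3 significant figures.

3.26 min

Plated area = 2 × 19.6 × 15.2 = 595.8 cm²
Volume = 595.8 × 7.35×10⁻⁴ cm = 0.4379 cm³
m(Ag) = 0.4379 × 10.49 = 4.594 g
n(Ag) = 4.594 / 107.87 = 0.04259 mol; n(e⁻) = 0.04259 mol
Q = 0.04259 × 96485 / 0.901 = 4561 C
t = 4561 / 23.3 = 195.8 s = 3.26 min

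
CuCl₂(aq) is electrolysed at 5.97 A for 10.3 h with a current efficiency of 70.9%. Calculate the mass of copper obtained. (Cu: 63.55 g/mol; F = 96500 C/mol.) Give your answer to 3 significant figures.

51.7 g

Q = 5.97 × 37080 = 2.214×10^5 C
n(e⁻) = 2.214×10^5 / 96500 = 2.294 mol
Cu²⁺ + 2e⁻ → Cu, so theoretical m(Cu) = 1.147 × 63.55 = 72.89 g
Actual mass = 70.9% × 72.89 = 51.7 g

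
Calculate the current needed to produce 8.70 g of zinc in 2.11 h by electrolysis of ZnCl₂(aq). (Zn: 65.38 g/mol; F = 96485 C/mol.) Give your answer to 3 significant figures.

3.38 A

n(Zn) = 8.70 / 65.38 = 0.1331 mol
Zn²⁺ + 2e⁻ → Zn, so n(e⁻) = 2 × 0.1331 = 0.2662 mol
Q = 0.2662 × 96485 = 25680 C
I = Q / t = 25680 / 7596 s = 3.38 A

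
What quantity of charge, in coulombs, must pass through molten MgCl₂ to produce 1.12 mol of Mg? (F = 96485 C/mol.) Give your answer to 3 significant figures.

2.16×10^5 C

Mg²⁺ + 2e⁻ → Mg, so n(e⁻) = 2 × 1.12 = 2.240 mol
Q = 2.240 × 96485 = 2.161×10^5 C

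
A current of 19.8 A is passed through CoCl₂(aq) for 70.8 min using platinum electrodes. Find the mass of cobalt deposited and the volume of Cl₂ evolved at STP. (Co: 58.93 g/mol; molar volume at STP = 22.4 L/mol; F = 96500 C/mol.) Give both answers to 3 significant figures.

25.7 g Co; 9.76 L Cl₂

Q = 19.8 × 4248 = 84110 C; n(e⁻) = 84110 / 96500 = 0.8716 mol
Cathode: Co²⁺ + 2e⁻ → Co → n(Co) = 0.8716/2 = 0.4358 mol → 25.7 g
Anode: 2Cl⁻ → Cl₂ + 2e⁻ → n(Cl₂) = 0.8716/2 = 0.4358 mol → 9.76 L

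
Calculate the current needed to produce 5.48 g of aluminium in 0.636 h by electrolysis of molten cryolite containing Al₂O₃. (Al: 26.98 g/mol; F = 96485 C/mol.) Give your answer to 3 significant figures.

25.7 A

n(Al) = 5.48 / 26.98 = 0.2031 mol
Al³⁺ + 3e⁻ → Al, so n(e⁻) = 3 × 0.2031 = 0.6093 mol
Q = 0.6093 × 96485 = 58790 C
I = Q / t = 58790 / 2289.6 s = 25.7 A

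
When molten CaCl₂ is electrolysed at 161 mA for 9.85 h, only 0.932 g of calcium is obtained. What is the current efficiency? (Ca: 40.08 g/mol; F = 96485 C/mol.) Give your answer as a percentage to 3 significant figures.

78.6%

Q = 0.161 × 35460 = 5709 C
n(e⁻) = 5709 / 96485 = 0.05917 mol
Ca²⁺ + 2e⁻ → Ca, so theoretical n(Ca) = 0.02959 mol → 1.186 g
Efficiency = 0.932 / 1.186 = 0.7858 = 78.6%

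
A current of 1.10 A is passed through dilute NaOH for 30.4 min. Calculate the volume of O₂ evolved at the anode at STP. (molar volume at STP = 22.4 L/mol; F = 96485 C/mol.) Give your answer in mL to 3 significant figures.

116 mL

Q = It = 1.10 × 1824 = 2006 C
n(e⁻) = 2006 / 96485 = 0.02079 mol
2H₂O → O₂ + 4H⁺ + 4e⁻, so n(O₂) = 0.02079 / 4 = 0.005198 mol
V = 0.005198 × 22.4 = 0.1164 L
= 116 mL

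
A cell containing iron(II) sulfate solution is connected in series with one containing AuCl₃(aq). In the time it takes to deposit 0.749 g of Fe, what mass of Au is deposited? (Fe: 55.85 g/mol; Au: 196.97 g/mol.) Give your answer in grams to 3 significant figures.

1.76 g

n(Fe) = 0.749 / 55.85 = 0.01341 mol
Fe²⁺ + 2e⁻ → Fe, so n(e⁻) = 2 × 0.01341 = 0.02682 mol
Since the cells are in series, n(e⁻) in the Au cell is also 0.02682 mol.
Au³⁺ + 3e⁻ → Au, so n(Au) = 0.02682 / 3 = 0.008940 mol
m(Au) = 0.008940 × 196.97 = 1.76 g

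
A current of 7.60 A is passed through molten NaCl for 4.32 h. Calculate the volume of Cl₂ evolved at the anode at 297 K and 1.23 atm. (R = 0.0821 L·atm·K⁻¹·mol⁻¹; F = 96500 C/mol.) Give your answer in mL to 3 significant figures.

12100 mL

Q = It = 7.60 × 15552 = 1.182×10^5 C
Moles of electrons = 1.182×10^5 / 96500 = 1.225 mol
2Cl⁻ → Cl₂ + 2e⁻, so n(Cl₂) = 1.225 / 2 = 0.6125 mol
V = nRT/P = 0.6125 × 0.0821 × 297 / 1.23 = 12.14 L
= 12100 mL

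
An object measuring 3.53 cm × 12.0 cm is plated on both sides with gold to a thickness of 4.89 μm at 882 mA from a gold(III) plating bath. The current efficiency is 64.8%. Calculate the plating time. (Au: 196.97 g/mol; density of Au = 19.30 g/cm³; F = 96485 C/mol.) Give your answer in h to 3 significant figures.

0.571 h

Plated area = 2 × 3.53 × 12.0 = 84.72 cm²
Volume = 84.72 × 4.89×10⁻⁴ cm = 0.04143 cm³
m(Au) = 0.04143 × 19.30 = 0.7996 g
n(Au) = 0.7996 / 196.97 = 0.004060 mol; n(e⁻) = 3 × 0.004060 = 0.01218 mol
Q = 0.01218 × 96485 / 0.648 = 1814 C
t = 1814 / 0.882 = 2057 s = 0.571 h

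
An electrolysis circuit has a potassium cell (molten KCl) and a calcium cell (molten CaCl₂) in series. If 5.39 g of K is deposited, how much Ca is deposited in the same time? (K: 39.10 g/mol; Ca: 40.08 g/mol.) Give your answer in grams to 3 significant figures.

n(K) = 5.39 / 39.10 = 0.1379 mol
K⁺ + e⁻ → K, so n(e⁻) = 0.1379 mol
In series, the same 0.1379 mol of electrons flows through the second cell.
Ca²⁺ + 2e⁻ → Ca, so n(Ca) = 0.1379 / 2 = 0.06895 mol
m(Ca) = 0.06895 × 40.08 = 2.76 g

2.76 g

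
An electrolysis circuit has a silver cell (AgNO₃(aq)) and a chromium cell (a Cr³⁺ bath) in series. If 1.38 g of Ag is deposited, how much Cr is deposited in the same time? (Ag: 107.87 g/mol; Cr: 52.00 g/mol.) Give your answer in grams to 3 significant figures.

n(Ag) = 1.38 / 107.87 = 0.01279 mol
Ag⁺ + e⁻ → Ag, so n(e⁻) = 0.01279 mol
In series, the same 0.01279 mol of electrons flows through the second cell.
Cr³⁺ + 3e⁻ → Cr, so n(Cr) = 0.01279 / 3 = 0.004263 mol
m(Cr) = 0.004263 × 52.00 = 0.222 g

0.222 g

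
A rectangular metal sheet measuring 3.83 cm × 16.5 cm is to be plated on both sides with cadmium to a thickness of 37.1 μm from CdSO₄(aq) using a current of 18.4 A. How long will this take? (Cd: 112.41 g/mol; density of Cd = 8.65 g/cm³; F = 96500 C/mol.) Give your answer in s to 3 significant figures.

Plated area = 2 × 3.83 × 16.5 = 126.4 cm²
Volume = 126.4 × 37.1×10⁻⁴ cm = 0.4689 cm³
m(Cd) = 0.4689 × 8.65 = 4.056 g
n(Cd) = 4.056 / 112.41 = 0.03608 mol; n(e⁻) = 2 × 0.03608 = 0.07216 mol
Q = 0.07216 × 96500 = 6963 C
t = 6963 / 18.4 = 378.4 s

378 s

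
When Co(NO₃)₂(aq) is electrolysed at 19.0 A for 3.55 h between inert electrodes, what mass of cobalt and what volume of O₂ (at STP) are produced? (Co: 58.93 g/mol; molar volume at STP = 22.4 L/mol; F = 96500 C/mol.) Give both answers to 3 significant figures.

Q = 19.0 × 12780 = 2.428×10^5 C; n(e⁻) = 2.428×10^5 / 96500 = 2.516 mol
Cathode: Co²⁺ + 2e⁻ → Co → n(Co) = 2.516/2 = 1.258 mol → 74.1 g
Anode: 2H₂O → O₂ + 4H⁺ + 4e⁻ → n(O₂) = 2.516/4 = 0.6290 mol → 14.1 L

74.1 g Co; 14.1 L O₂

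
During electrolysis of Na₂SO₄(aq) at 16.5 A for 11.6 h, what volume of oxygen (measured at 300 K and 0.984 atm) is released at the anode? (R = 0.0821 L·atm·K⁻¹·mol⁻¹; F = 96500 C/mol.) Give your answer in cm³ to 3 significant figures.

44700 cm³

Q = It = 16.5 × 41760 = 6.890×10^5 C
n(e⁻) = 6.890×10^5 / 96500 = 7.140 mol
2H₂O → O₂ + 4H⁺ + 4e⁻, so n(O₂) = 7.140 / 4 = 1.785 mol
V = nRT/P = 1.785 × 0.0821 × 300 / 0.984 = 44.68 L
= 44700 cm³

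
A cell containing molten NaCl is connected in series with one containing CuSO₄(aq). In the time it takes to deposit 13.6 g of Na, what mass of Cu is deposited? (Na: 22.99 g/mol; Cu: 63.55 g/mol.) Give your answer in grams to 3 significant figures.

18.8 g

n(Na) = 13.6 / 22.99 = 0.5916 mol
Na⁺ + e⁻ → Na, so n(e⁻) = 0.5916 mol
In series, the same 0.5916 mol of electrons flows through the second cell.
Cu²⁺ + 2e⁻ → Cu, so n(Cu) = 0.5916 / 2 = 0.2958 mol
m(Cu) = 0.2958 × 63.55 = 18.8 g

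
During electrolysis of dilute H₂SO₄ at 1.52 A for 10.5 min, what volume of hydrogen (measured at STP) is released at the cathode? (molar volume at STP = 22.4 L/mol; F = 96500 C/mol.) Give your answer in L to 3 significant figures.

Q = 1.52 A × 630 s = 957.6 C
Moles of electrons = 957.6 / 96500 = 0.009923 mol
2H⁺ + 2e⁻ → H₂, so n(H₂) = 0.009923 / 2 = 0.004962 mol
V = 0.004962 × 22.4 = 0.1111 L

0.111 L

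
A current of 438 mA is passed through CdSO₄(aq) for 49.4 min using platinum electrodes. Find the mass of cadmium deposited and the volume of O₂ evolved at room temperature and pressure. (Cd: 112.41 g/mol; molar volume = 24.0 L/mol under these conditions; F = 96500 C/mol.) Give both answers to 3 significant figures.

Q = 0.438 × 2964 = 1298 C; n(e⁻) = 1298 / 96500 = 0.01345 mol
Cathode: Cd²⁺ + 2e⁻ → Cd → n(Cd) = 0.01345/2 = 0.006725 mol → 0.756 g
Anode: 2H₂O → O₂ + 4H⁺ + 4e⁻ → n(O₂) = 0.01345/4 = 0.003363 mol → 0.0807 L

0.756 g Cd; 0.0807 L O₂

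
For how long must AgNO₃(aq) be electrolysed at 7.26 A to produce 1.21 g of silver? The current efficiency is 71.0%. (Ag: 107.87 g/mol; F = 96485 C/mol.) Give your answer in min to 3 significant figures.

3.50 min

n(Ag) = 1.21 / 107.87 = 0.01122 mol
Ag⁺ + e⁻ → Ag, so n(e⁻) = 0.01122 mol
Q = 0.01122 × 96485 / 0.710 = 1525 C
t = Q / I = 1525 / 7.26 = 210.1 s = 3.50 min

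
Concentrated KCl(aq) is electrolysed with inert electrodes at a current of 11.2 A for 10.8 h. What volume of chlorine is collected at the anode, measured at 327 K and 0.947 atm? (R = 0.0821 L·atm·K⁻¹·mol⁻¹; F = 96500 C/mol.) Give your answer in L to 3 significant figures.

Charge passed = 11.2 × 38880 = 4.355×10^5 C
n(e⁻) = 4.355×10^5 / 96500 = 4.513 mol
2Cl⁻ → Cl₂ + 2e⁻, so n(Cl₂) = 4.513 / 2 = 2.257 mol
V = nRT/P = 2.257 × 0.0821 × 327 / 0.947 = 63.98 L

64.0 L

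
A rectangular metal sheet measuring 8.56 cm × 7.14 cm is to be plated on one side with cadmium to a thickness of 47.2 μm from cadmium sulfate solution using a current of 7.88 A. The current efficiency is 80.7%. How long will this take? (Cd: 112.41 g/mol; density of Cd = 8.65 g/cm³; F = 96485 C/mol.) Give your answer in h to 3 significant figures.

0.187 h

Plated area = 8.56 × 7.14 = 61.12 cm²
Volume = 61.12 × 47.2×10⁻⁴ cm = 0.2885 cm³
m(Cd) = 0.2885 × 8.65 = 2.496 g
n(Cd) = 2.496 / 112.41 = 0.02220 mol; n(e⁻) = 2 × 0.02220 = 0.04440 mol
Q = 0.04440 × 96485 / 0.807 = 5308 C
t = 5308 / 7.88 = 673.6 s = 0.187 h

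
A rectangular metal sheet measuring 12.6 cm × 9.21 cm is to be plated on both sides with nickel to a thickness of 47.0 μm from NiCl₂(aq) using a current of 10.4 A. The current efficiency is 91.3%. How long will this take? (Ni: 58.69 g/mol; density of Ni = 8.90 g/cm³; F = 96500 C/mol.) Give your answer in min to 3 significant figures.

56.0 min

Plated area = 2 × 12.6 × 9.21 = 232.1 cm²
Volume = 232.1 × 47.0×10⁻⁴ cm = 1.091 cm³
m(Ni) = 1.091 × 8.90 = 9.710 g
n(Ni) = 9.710 / 58.69 = 0.1654 mol; n(e⁻) = 2 × 0.1654 = 0.3308 mol
Q = 0.3308 × 96500 / 0.913 = 34960 C
t = 34960 / 10.4 = 3362 s = 56.0 min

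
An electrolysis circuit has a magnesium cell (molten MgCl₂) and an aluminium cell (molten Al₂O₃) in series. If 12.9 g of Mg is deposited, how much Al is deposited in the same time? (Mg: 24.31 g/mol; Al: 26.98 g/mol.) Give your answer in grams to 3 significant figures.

9.54 g

n(Mg) = 12.9 / 24.31 = 0.5306 mol
Mg²⁺ + 2e⁻ → Mg, so n(e⁻) = 2 × 0.5306 = 1.061 mol
Same current for the same time ⇒ same n(e⁻) = 1.061 mol in both cells.
Al³⁺ + 3e⁻ → Al, so n(Al) = 1.061 / 3 = 0.3537 mol
m(Al) = 0.3537 × 26.98 = 9.54 g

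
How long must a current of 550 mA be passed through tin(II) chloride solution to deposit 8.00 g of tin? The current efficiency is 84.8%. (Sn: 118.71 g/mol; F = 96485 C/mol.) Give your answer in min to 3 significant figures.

465 min

n(Sn) = 8.00 / 118.71 = 0.06739 mol
Sn²⁺ + 2e⁻ → Sn, so n(e⁻) = 2 × 0.06739 = 0.1348 mol
Q = 0.1348 × 96485 / 0.848 = 15340 C
t = Q / I = 15340 / 0.550 = 27890 s = 465 min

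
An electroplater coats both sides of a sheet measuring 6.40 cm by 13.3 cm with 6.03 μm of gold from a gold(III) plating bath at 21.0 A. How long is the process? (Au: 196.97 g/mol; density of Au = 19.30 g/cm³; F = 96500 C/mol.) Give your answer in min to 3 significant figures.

2.31 min

Plated area = 2 × 6.40 × 13.3 = 170.2 cm²
Volume = 170.2 × 6.03×10⁻⁴ cm = 0.1026 cm³
m(Au) = 0.1026 × 19.30 = 1.980 g
n(Au) = 1.980 / 196.97 = 0.01005 mol; n(e⁻) = 3 × 0.01005 = 0.03015 mol
Q = 0.03015 × 96500 = 2909 C
t = 2909 / 21.0 = 138.5 s = 2.31 min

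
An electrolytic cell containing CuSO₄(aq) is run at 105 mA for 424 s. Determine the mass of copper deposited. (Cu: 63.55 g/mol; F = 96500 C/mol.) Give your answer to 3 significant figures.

0.0147 g

Q = 0.105 A × 424 s = 44.52 C
Moles of electrons = 44.52 / 96500 = 4.613×10^-4 mol
Cu²⁺ + 2e⁻ → Cu, so n(Cu) = 4.613×10^-4 / 2 = 2.307×10^-4 mol
m = 2.307×10^-4 × 63.55 = 0.0147 g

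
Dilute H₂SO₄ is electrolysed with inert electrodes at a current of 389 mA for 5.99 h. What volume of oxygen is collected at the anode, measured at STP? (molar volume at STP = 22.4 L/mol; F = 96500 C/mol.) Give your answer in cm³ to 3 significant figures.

Q = It = 0.389 × 21564 = 8388 C
n(e⁻) = Q/F = 8388/96500 = 0.08692 mol
2H₂O → O₂ + 4H⁺ + 4e⁻, so n(O₂) = 0.08692 / 4 = 0.02173 mol
V = 0.02173 × 22.4 = 0.4868 L
= 487 cm³

487 cm³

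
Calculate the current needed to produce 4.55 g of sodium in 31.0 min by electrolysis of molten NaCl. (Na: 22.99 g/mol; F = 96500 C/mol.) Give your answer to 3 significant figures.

10.3 A

n(Na) = 4.55 / 22.99 = 0.1979 mol
Na⁺ + e⁻ → Na, so n(e⁻) = 0.1979 mol
Q = 0.1979 × 96500 = 19100 C
I = Q / t = 19100 / 1860 s = 10.3 A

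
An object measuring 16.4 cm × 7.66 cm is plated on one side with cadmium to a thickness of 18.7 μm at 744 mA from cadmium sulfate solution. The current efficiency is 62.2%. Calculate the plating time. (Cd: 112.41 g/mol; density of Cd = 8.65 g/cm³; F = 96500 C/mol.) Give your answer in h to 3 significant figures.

2.09 h

Plated area = 16.4 × 7.66 = 125.6 cm²
Volume = 125.6 × 18.7×10⁻⁴ cm = 0.2349 cm³
m(Cd) = 0.2349 × 8.65 = 2.032 g
n(Cd) = 2.032 / 112.41 = 0.01808 mol; n(e⁻) = 2 × 0.01808 = 0.03616 mol
Q = 0.03616 × 96500 / 0.622 = 5610 C
t = 5610 / 0.744 = 7540 s = 2.09 h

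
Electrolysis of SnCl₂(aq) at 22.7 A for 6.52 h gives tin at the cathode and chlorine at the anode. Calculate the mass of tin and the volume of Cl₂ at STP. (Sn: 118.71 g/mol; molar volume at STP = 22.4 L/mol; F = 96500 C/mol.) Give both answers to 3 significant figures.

Q = 22.7 × 23472 = 5.328×10^5 C; n(e⁻) = 5.328×10^5 / 96500 = 5.521 mol
Cathode: Sn²⁺ + 2e⁻ → Sn → n(Sn) = 5.521/2 = 2.761 mol → 328 g
Anode: 2Cl⁻ → Cl₂ + 2e⁻ → n(Cl₂) = 5.521/2 = 2.761 mol → 61.8 L

328 g Sn; 61.8 L Cl₂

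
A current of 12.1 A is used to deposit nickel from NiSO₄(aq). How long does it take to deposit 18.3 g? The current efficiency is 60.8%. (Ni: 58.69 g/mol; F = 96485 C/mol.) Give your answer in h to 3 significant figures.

2.27 h

n(Ni) = 18.3 / 58.69 = 0.3118 mol
Ni²⁺ + 2e⁻ → Ni, so n(e⁻) = 2 × 0.3118 = 0.6236 mol
Q = 0.6236 × 96485 / 0.608 = 98960 C
t = Q / I = 98960 / 12.1 = 8179 s = 2.27 h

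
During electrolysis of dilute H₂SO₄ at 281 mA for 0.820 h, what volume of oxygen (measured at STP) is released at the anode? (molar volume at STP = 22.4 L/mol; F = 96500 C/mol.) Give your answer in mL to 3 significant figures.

48.1 mL

Q = It = 0.281 × 2952 = 829.5 C
Moles of electrons = 829.5 / 96500 = 0.008596 mol
2H₂O → O₂ + 4H⁺ + 4e⁻, so n(O₂) = 0.008596 / 4 = 0.002149 mol
V = 0.002149 × 22.4 = 0.04814 L
= 48.1 mL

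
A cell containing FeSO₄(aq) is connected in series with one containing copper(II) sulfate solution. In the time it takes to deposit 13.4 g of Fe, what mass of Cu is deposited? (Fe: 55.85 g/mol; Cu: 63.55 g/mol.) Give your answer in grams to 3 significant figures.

n(Fe) = 13.4 / 55.85 = 0.2399 mol
Fe²⁺ + 2e⁻ → Fe, so n(e⁻) = 2 × 0.2399 = 0.4798 mol
In series, the same 0.4798 mol of electrons flows through the second cell.
Cu²⁺ + 2e⁻ → Cu, so n(Cu) = 0.4798 / 2 = 0.2399 mol
m(Cu) = 0.2399 × 63.55 = 15.2 g

15.2 g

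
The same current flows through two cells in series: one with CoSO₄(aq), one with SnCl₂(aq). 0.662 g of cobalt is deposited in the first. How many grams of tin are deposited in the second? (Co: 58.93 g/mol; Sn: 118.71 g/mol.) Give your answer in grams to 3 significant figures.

1.33 g

n(Co) = 0.662 / 58.93 = 0.01123 mol
Co²⁺ + 2e⁻ → Co, so n(e⁻) = 2 × 0.01123 = 0.02246 mol
In series, the same 0.02246 mol of electrons flows through the second cell.
Sn²⁺ + 2e⁻ → Sn, so n(Sn) = 0.02246 / 2 = 0.01123 mol
m(Sn) = 0.01123 × 118.71 = 1.33 g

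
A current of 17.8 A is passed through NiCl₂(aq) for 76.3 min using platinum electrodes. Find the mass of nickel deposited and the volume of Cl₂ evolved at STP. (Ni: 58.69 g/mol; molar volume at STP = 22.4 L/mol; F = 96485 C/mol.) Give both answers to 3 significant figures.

Q = 17.8 × 4578 = 81490 C; n(e⁻) = 81490 / 96485 = 0.8446 mol
Cathode: Ni²⁺ + 2e⁻ → Ni → n(Ni) = 0.8446/2 = 0.4223 mol → 24.8 g
Anode: 2Cl⁻ → Cl₂ + 2e⁻ → n(Cl₂) = 0.8446/2 = 0.4223 mol → 9.46 L

24.8 g Ni; 9.46 L Cl₂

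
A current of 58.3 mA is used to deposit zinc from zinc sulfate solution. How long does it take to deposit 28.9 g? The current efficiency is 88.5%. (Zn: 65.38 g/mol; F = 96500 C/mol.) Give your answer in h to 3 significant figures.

n(Zn) = 28.9 / 65.38 = 0.4420 mol
Zn²⁺ + 2e⁻ → Zn, so n(e⁻) = 2 × 0.4420 = 0.8840 mol
Q = 0.8840 × 96500 / 0.885 = 96390 C
t = Q / I = 96390 / 0.0583 = 1.653×10^6 s = 459 h

459 h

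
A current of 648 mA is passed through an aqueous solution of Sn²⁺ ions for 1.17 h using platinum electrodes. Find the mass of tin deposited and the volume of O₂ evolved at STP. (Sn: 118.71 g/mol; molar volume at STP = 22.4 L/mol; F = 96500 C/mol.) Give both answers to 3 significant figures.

1.68 g Sn; 0.158 L O₂

Q = 0.648 × 4212 = 2729 C; n(e⁻) = 2729 / 96500 = 0.02828 mol
Cathode: Sn²⁺ + 2e⁻ → Sn → n(Sn) = 0.02828/2 = 0.01414 mol → 1.68 g
Anode: 2H₂O → O₂ + 4H⁺ + 4e⁻ → n(O₂) = 0.02828/4 = 0.007070 mol → 0.158 L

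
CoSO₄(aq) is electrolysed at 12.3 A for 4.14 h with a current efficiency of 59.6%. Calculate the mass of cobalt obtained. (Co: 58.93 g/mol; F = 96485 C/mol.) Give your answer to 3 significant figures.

33.4 g

Q = 12.3 × 14904 = 1.833×10^5 C
n(e⁻) = 1.833×10^5 / 96485 = 1.900 mol
Co²⁺ + 2e⁻ → Co, so theoretical m(Co) = 0.9500 × 58.93 = 55.98 g
Actual mass = 59.6% × 55.98 = 33.4 g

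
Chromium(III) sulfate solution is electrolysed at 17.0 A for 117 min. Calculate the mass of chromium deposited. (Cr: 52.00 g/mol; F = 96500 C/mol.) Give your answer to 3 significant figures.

Q = It = 17.0 × 7020 = 1.193×10^5 C
n(e⁻) = Q/F = 1.193×10^5/96500 = 1.236 mol
Cr³⁺ + 3e⁻ → Cr, so n(Cr) = 1.236 / 3 = 0.4120 mol
m = 0.4120 × 52.00 = 21.4 g

21.4 g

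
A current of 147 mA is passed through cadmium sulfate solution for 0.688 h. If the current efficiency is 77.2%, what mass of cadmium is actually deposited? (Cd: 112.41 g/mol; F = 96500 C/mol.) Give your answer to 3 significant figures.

0.164 g

Q = 0.147 × 2476.8 = 364.1 C
n(e⁻) = 364.1 / 96500 = 0.003773 mol
Cd²⁺ + 2e⁻ → Cd, so theoretical m(Cd) = 0.001887 × 112.41 = 0.2121 g
Actual mass = 77.2% × 0.2121 = 0.164 g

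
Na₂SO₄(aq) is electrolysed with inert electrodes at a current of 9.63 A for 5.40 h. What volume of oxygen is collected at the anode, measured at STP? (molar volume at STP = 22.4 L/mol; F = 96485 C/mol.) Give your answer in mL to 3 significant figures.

Q = It = 9.63 × 19440 = 1.872×10^5 C
Moles of electrons = 1.872×10^5 / 96485 = 1.940 mol
2H₂O → O₂ + 4H⁺ + 4e⁻, so n(O₂) = 1.940 / 4 = 0.4850 mol
V = 0.4850 × 22.4 = 10.86 L
= 10900 mL

10900 mL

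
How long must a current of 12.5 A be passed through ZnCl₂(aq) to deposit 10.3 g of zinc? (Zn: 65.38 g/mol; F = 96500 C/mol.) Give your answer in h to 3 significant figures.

0.676 h

n(Zn) = 10.3 / 65.38 = 0.1575 mol
Zn²⁺ + 2e⁻ → Zn, so n(e⁻) = 2 × 0.1575 = 0.3150 mol
Q = 0.3150 × 96500 = 30400 C
t = Q / I = 30400 / 12.5 = 2432 s = 0.676 h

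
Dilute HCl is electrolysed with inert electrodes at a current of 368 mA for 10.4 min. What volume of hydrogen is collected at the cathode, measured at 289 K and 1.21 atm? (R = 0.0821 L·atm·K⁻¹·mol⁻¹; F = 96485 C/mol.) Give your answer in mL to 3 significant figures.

Q = It = 0.368 × 624 = 229.6 C
Moles of electrons = 229.6 / 96485 = 0.002380 mol
2H⁺ + 2e⁻ → H₂, so n(H₂) = 0.002380 / 2 = 0.001190 mol
V = nRT/P = 0.001190 × 0.0821 × 289 / 1.21 = 0.02333 L
= 23.3 mL

23.3 mL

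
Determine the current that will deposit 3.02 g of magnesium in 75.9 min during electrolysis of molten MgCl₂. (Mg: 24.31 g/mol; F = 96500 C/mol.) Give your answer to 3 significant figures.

n(Mg) = 3.02 / 24.31 = 0.1242 mol
Mg²⁺ + 2e⁻ → Mg, so n(e⁻) = 2 × 0.1242 = 0.2484 mol
Q = 0.2484 × 96500 = 23970 C
I = Q / t = 23970 / 4554 s = 5.26 A

5.26 A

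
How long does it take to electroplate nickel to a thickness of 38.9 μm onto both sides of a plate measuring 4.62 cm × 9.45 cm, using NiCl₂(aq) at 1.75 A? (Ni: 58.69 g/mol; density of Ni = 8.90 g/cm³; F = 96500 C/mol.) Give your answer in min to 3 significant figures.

94.7 min

Plated area = 2 × 4.62 × 9.45 = 87.32 cm²
Volume = 87.32 × 38.9×10⁻⁴ cm = 0.3397 cm³
m(Ni) = 0.3397 × 8.90 = 3.023 g
n(Ni) = 3.023 / 58.69 = 0.05151 mol; n(e⁻) = 2 × 0.05151 = 0.1030 mol
Q = 0.1030 × 96500 = 9940 C
t = 9940 / 1.75 = 5680 s = 94.7 min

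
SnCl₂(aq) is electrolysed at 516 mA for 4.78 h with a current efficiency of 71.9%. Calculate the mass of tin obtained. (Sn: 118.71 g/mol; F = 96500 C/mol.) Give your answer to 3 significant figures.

Q = 0.516 × 17208 = 8879 C
n(e⁻) = 8879 / 96500 = 0.09201 mol
Sn²⁺ + 2e⁻ → Sn, so theoretical m(Sn) = 0.04601 × 118.71 = 5.462 g
Actual mass = 71.9% × 5.462 = 3.93 g

3.93 g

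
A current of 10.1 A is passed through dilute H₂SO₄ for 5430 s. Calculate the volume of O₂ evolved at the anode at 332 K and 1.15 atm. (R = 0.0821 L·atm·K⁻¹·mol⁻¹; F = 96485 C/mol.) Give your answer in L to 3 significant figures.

Charge passed = 10.1 × 5430 = 54840 C
n(e⁻) = Q/F = 54840/96485 = 0.5684 mol
2H₂O → O₂ + 4H⁺ + 4e⁻, so n(O₂) = 0.5684 / 4 = 0.1421 mol
V = nRT/P = 0.1421 × 0.0821 × 332 / 1.15 = 3.368 L

3.37 L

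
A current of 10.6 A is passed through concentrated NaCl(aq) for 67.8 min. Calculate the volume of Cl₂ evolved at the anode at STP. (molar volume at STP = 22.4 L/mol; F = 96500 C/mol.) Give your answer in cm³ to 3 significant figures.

Q = It = 10.6 × 4068 = 43120 C
n(e⁻) = Q/F = 43120/96500 = 0.4468 mol
2Cl⁻ → Cl₂ + 2e⁻, so n(Cl₂) = 0.4468 / 2 = 0.2234 mol
V = 0.2234 × 22.4 = 5.004 L
= 5000 cm³

5000 cm³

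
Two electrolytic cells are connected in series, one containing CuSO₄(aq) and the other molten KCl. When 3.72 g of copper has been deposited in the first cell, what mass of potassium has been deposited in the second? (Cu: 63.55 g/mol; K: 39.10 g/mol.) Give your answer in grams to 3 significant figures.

n(Cu) = 3.72 / 63.55 = 0.05854 mol
Cu²⁺ + 2e⁻ → Cu, so n(e⁻) = 2 × 0.05854 = 0.1171 mol
In series, the same 0.1171 mol of electrons flows through the second cell.
K⁺ + e⁻ → K, so n(K) = 0.1171 mol
m(K) = 0.1171 × 39.10 = 4.58 g

4.58 g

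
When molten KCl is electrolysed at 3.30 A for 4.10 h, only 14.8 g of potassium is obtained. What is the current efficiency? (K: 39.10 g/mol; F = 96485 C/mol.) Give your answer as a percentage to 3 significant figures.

75.0%

Q = 3.30 × 14760 = 48710 C
n(e⁻) = 48710 / 96485 = 0.5048 mol
K⁺ + e⁻ → K, so theoretical n(K) = 0.5048 mol → 19.74 g
Efficiency = 14.8 / 19.74 = 0.7497 = 75.0%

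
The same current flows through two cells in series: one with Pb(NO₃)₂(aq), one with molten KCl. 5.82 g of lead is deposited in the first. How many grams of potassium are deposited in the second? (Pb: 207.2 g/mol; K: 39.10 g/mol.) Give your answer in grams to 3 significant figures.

n(Pb) = 5.82 / 207.2 = 0.02809 mol
Pb²⁺ + 2e⁻ → Pb, so n(e⁻) = 2 × 0.02809 = 0.05618 mol
Since the cells are in series, n(e⁻) in the K cell is also 0.05618 mol.
K⁺ + e⁻ → K, so n(K) = 0.05618 mol
m(K) = 0.05618 × 39.10 = 2.20 g

2.20 g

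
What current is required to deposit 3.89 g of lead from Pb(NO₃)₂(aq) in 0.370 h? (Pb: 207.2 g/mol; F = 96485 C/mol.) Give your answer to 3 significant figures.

n(Pb) = 3.89 / 207.2 = 0.01877 mol
Pb²⁺ + 2e⁻ → Pb, so n(e⁻) = 2 × 0.01877 = 0.03754 mol
Q = 0.03754 × 96485 = 3622 C
I = Q / t = 3622 / 1332 s = 2.72 A

2.72 A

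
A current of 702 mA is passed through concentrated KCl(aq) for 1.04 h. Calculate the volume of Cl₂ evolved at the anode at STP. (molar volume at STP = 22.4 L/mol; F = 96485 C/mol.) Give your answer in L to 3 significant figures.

Q = It = 0.702 × 3744 = 2628 C
n(e⁻) = Q/F = 2628/96485 = 0.02724 mol
2Cl⁻ → Cl₂ + 2e⁻, so n(Cl₂) = 0.02724 / 2 = 0.01362 mol
V = 0.01362 × 22.4 = 0.3051 L

0.305 L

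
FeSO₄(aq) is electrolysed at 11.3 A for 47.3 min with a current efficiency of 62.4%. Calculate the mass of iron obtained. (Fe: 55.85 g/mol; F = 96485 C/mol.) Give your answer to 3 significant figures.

5.79 g

Q = 11.3 × 2838 = 32070 C
n(e⁻) = 32070 / 96485 = 0.3324 mol
Fe²⁺ + 2e⁻ → Fe, so theoretical m(Fe) = 0.1662 × 55.85 = 9.282 g
Actual mass = 62.4% × 9.282 = 5.79 g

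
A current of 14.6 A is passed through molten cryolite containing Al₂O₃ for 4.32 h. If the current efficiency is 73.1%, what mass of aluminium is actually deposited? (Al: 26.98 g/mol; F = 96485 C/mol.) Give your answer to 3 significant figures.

15.5 g

Q = 14.6 × 15552 = 2.271×10^5 C
n(e⁻) = 2.271×10^5 / 96485 = 2.354 mol
Al³⁺ + 3e⁻ → Al, so theoretical m(Al) = 0.7847 × 26.98 = 21.17 g
Actual mass = 73.1% × 21.17 = 15.5 g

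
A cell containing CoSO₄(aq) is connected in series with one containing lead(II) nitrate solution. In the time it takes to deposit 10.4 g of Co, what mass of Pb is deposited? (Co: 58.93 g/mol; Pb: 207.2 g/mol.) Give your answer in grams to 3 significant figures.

36.6 g

n(Co) = 10.4 / 58.93 = 0.1765 mol
Co²⁺ + 2e⁻ → Co, so n(e⁻) = 2 × 0.1765 = 0.3530 mol
In series, the same 0.3530 mol of electrons flows through the second cell.
Pb²⁺ + 2e⁻ → Pb, so n(Pb) = 0.3530 / 2 = 0.1765 mol
m(Pb) = 0.1765 × 207.2 = 36.6 g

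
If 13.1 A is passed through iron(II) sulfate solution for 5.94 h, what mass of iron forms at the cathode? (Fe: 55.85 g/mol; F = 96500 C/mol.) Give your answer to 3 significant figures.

81.1 g

Charge passed = 13.1 × 21384 = 2.801×10^5 C
n(e⁻) = 2.801×10^5 / 96500 = 2.903 mol
Fe²⁺ + 2e⁻ → Fe, so n(Fe) = 2.903 / 2 = 1.452 mol
m = 1.452 × 55.85 = 81.1 g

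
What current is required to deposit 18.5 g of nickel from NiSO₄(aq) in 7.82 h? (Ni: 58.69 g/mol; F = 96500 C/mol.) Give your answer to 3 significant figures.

2.16 A

n(Ni) = 18.5 / 58.69 = 0.3152 mol
Ni²⁺ + 2e⁻ → Ni, so n(e⁻) = 2 × 0.3152 = 0.6304 mol
Q = 0.6304 × 96500 = 60830 C
I = Q / t = 60830 / 28152 s = 2.16 A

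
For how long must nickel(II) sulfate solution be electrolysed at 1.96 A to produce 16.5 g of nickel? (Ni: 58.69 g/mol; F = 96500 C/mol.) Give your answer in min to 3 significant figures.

n(Ni) = 16.5 / 58.69 = 0.2811 mol
Ni²⁺ + 2e⁻ → Ni, so n(e⁻) = 2 × 0.2811 = 0.5622 mol
Q = 0.5622 × 96500 = 54250 C
t = Q / I = 54250 / 1.96 = 27680 s = 461 min

461 min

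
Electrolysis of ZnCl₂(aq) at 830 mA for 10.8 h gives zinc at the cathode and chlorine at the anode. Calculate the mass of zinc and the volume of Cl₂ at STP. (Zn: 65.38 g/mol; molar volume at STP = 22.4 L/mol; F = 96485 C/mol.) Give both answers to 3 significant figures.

10.9 g Zn; 3.75 L Cl₂

Q = 0.830 × 38880 = 32270 C; n(e⁻) = 32270 / 96485 = 0.3345 mol
Cathode: Zn²⁺ + 2e⁻ → Zn → n(Zn) = 0.3345/2 = 0.1673 mol → 10.9 g
Anode: 2Cl⁻ → Cl₂ + 2e⁻ → n(Cl₂) = 0.3345/2 = 0.1673 mol → 3.75 L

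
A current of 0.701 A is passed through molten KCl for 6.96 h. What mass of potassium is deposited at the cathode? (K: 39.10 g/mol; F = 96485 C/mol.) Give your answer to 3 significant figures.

7.12 g

Charge passed = 0.701 × 25056 = 17560 C
n(e⁻) = 17560 / 96485 = 0.1820 mol
K⁺ + e⁻ → K, so n(K) = 0.1820 mol
m = 0.1820 × 39.10 = 7.12 g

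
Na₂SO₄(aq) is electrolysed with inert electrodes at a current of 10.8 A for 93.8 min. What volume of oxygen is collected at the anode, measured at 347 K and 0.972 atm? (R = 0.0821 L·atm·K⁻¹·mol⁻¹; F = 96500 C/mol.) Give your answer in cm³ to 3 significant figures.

Charge passed = 10.8 × 5628 = 60780 C
n(e⁻) = 60780 / 96500 = 0.6298 mol
2H₂O → O₂ + 4H⁺ + 4e⁻, so n(O₂) = 0.6298 / 4 = 0.1575 mol
V = nRT/P = 0.1575 × 0.0821 × 347 / 0.972 = 4.616 L
= 4620 cm³

4620 cm³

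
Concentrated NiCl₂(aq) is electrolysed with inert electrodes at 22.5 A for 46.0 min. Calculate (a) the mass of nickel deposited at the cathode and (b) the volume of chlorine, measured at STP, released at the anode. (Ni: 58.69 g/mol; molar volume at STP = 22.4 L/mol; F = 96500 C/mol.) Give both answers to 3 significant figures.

18.9 g Ni; 7.21 L Cl₂

Q = 22.5 × 2760 = 62100 C; n(e⁻) = 62100 / 96500 = 0.6435 mol
Cathode: Ni²⁺ + 2e⁻ → Ni → n(Ni) = 0.6435/2 = 0.3218 mol → 18.9 g
Anode: 2Cl⁻ → Cl₂ + 2e⁻ → n(Cl₂) = 0.6435/2 = 0.3218 mol → 7.21 L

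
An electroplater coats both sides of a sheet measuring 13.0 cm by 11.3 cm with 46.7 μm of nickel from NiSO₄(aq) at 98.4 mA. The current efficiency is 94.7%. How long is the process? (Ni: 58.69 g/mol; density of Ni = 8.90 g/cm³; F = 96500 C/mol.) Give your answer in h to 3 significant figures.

Plated area = 2 × 13.0 × 11.3 = 293.8 cm²
Volume = 293.8 × 46.7×10⁻⁴ cm = 1.372 cm³
m(Ni) = 1.372 × 8.90 = 12.21 g
n(Ni) = 12.21 / 58.69 = 0.2080 mol; n(e⁻) = 2 × 0.2080 = 0.4160 mol
Q = 0.4160 × 96500 / 0.947 = 42390 C
t = 42390 / 0.0984 = 4.308×10^5 s = 120 h

120 h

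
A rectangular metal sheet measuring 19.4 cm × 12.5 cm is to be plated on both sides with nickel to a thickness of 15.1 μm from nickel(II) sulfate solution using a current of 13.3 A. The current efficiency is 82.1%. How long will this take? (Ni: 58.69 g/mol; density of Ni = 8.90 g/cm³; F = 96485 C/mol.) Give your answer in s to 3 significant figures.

Plated area = 2 × 19.4 × 12.5 = 485.0 cm²
Volume = 485.0 × 15.1×10⁻⁴ cm = 0.7324 cm³
m(Ni) = 0.7324 × 8.90 = 6.518 g
n(Ni) = 6.518 / 58.69 = 0.1111 mol; n(e⁻) = 2 × 0.1111 = 0.2222 mol
Q = 0.2222 × 96485 / 0.821 = 26110 C
t = 26110 / 13.3 = 1963 s

1960 s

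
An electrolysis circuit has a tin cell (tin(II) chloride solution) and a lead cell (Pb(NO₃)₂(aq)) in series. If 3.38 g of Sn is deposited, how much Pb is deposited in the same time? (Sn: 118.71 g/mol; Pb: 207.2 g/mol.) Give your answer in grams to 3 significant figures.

5.90 g

n(Sn) = 3.38 / 118.71 = 0.02847 mol
Sn²⁺ + 2e⁻ → Sn, so n(e⁻) = 2 × 0.02847 = 0.05694 mol
Since the cells are in series, n(e⁻) in the Pb cell is also 0.05694 mol.
Pb²⁺ + 2e⁻ → Pb, so n(Pb) = 0.05694 / 2 = 0.02847 mol
m(Pb) = 0.02847 × 207.2 = 5.90 g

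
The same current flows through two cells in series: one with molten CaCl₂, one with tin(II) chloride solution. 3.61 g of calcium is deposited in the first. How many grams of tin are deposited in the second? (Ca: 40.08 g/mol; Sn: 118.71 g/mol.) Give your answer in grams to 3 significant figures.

n(Ca) = 3.61 / 40.08 = 0.09007 mol
Ca²⁺ + 2e⁻ → Ca, so n(e⁻) = 2 × 0.09007 = 0.1801 mol
The cells are in series, so the same charge (and hence the same n(e⁻) = 0.1801 mol) passes through both.
Sn²⁺ + 2e⁻ → Sn, so n(Sn) = 0.1801 / 2 = 0.09005 mol
m(Sn) = 0.09005 × 118.71 = 10.7 g

10.7 g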